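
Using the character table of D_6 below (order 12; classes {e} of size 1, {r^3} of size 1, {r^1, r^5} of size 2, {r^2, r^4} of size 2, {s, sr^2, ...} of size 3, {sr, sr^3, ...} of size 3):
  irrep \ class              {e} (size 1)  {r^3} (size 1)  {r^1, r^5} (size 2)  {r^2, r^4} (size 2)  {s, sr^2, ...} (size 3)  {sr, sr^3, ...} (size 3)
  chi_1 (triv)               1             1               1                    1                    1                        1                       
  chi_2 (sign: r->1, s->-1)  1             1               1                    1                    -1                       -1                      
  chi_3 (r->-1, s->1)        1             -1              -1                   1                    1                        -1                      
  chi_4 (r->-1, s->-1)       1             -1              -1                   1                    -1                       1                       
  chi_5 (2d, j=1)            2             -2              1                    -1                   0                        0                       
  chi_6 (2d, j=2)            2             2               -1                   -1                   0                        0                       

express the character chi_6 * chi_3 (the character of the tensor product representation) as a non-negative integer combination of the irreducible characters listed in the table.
chi_6 tensor chi_3 = chi_5 (all other irreducibles have multiplicity 0).

Derivation: The character of a tensor product is the pointwise product (chi_6 * chi_3)(C) = chi_6(C) * chi_3(C):
  {e}: (2)*(1), {r^3}: (2)*(-1), {r^1, r^5}: (-1)*(-1), {r^2, r^4}: (-1)*(1), {s, sr^2, ...}: (0)*(1), {sr, sr^3, ...}: (0)*(-1)
so (chi_6 * chi_3) takes values
  {e} -> 2, {r^3} -> -2, {r^1, r^5} -> 1, {r^2, r^4} -> -1, {s, sr^2, ...} -> 0, {sr, sr^3, ...} -> 0.
Now take the inner product of this character with each irreducible chi from the table, <chi_6*chi_3, chi> = (1/12) sum_C |C| (chi_6*chi_3)(C) conj(chi(C)):
  <chi_6*chi_3, chi_1> = (1/12)[1*(2)*conj(1) + 1*(-2)*conj(1) + 2*(1)*conj(1) + 2*(-1)*conj(1) + 3*(0)*conj(1) + 3*(0)*conj(1)]
      = (1/12)[(2) + (-2) + (2) + (-2) + (0) + (0)] = 0/12 = 0
  <chi_6*chi_3, chi_2> = (1/12)[1*(2)*conj(1) + 1*(-2)*conj(1) + 2*(1)*conj(1) + 2*(-1)*conj(1) + 3*(0)*conj(-1) + 3*(0)*conj(-1)]
      = (1/12)[(2) + (-2) + (2) + (-2) + (0) + (0)] = 0/12 = 0
  <chi_6*chi_3, chi_3> = (1/12)[1*(2)*conj(1) + 1*(-2)*conj(-1) + 2*(1)*conj(-1) + 2*(-1)*conj(1) + 3*(0)*conj(1) + 3*(0)*conj(-1)]
      = (1/12)[(2) + (2) + (-2) + (-2) + (0) + (0)] = 0/12 = 0
  <chi_6*chi_3, chi_4> = (1/12)[1*(2)*conj(1) + 1*(-2)*conj(-1) + 2*(1)*conj(-1) + 2*(-1)*conj(1) + 3*(0)*conj(-1) + 3*(0)*conj(1)]
      = (1/12)[(2) + (2) + (-2) + (-2) + (0) + (0)] = 0/12 = 0
  <chi_6*chi_3, chi_5> = (1/12)[1*(2)*conj(2) + 1*(-2)*conj(-2) + 2*(1)*conj(1) + 2*(-1)*conj(-1) + 3*(0)*conj(0) + 3*(0)*conj(0)]
      = (1/12)[(4) + (4) + (2) + (2) + (0) + (0)] = 12/12 = 1
  <chi_6*chi_3, chi_6> = (1/12)[1*(2)*conj(2) + 1*(-2)*conj(2) + 2*(1)*conj(-1) + 2*(-1)*conj(-1) + 3*(0)*conj(0) + 3*(0)*conj(0)]
      = (1/12)[(4) + (-4) + (-2) + (2) + (0) + (0)] = 0/12 = 0
Hence the multiplicities are chi_5: 1. Dimension check: dim(chi_6)*dim(chi_3) = 2*1 = 2 and sum (mult * dim) = 1*2 = 2.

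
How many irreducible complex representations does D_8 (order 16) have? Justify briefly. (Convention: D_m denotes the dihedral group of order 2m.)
7

Working: The number of irreducible complex representations of a finite group equals its number of conjugacy classes. D_8 has 7 conjugacy classes (n/2 + 3 for n even), so D_8 (order 16) has exactly 7 irreducible complex representations.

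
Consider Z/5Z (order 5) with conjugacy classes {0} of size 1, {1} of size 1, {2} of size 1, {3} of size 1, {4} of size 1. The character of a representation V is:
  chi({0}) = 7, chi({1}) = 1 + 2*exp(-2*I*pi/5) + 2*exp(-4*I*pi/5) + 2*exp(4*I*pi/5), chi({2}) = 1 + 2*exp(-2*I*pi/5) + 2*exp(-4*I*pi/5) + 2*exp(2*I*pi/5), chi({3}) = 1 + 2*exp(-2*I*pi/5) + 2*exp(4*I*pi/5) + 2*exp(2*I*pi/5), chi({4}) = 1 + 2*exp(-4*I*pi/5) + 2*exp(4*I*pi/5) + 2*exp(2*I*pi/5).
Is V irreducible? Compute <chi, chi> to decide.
Not irreducible (reducible): <chi, chi> = 13 > 1.

<chi, chi> = (1/|G|) sum_C |C| * |chi(C)|^2 = (1/5)[1*|7|^2 + 1*|1 + 2*exp(-2*I*pi/5) + 2*exp(-4*I*pi/5) + 2*exp(4*I*pi/5)|^2 + 1*|1 + 2*exp(-2*I*pi/5) + 2*exp(-4*I*pi/5) + 2*exp(2*I*pi/5)|^2 + 1*|1 + 2*exp(-2*I*pi/5) + 2*exp(4*I*pi/5) + 2*exp(2*I*pi/5)|^2 + 1*|1 + 2*exp(-4*I*pi/5) + 2*exp(4*I*pi/5) + 2*exp(2*I*pi/5)|^2]
  = (1/5)[(49) + (13 + 10*exp(-2*I*pi/5) + 8*exp(-4*I*pi/5) + 8*exp(4*I*pi/5) + 10*exp(2*I*pi/5)) + (13 + 8*exp(-2*I*pi/5) + 10*exp(-4*I*pi/5) + 10*exp(4*I*pi/5) + 8*exp(2*I*pi/5)) + (13 + 8*exp(-2*I*pi/5) + 10*exp(-4*I*pi/5) + 10*exp(4*I*pi/5) + 8*exp(2*I*pi/5)) + (13 + 10*exp(-2*I*pi/5) + 8*exp(-4*I*pi/5) + 8*exp(4*I*pi/5) + 10*exp(2*I*pi/5))] = 65/5 = 13.
(Exp terms are combined using exp(i*s)*conj(exp(i*t)) = exp(i*(s-t)), and sums of them are collapsed using the identity that for every m > 1 the m distinct m-th roots of unity sum to 0, e.g. 1 + exp(2*I*pi/3) + exp(-2*I*pi/3) = 0.)
A character is irreducible iff <chi, chi> = 1, so this representation is reducible.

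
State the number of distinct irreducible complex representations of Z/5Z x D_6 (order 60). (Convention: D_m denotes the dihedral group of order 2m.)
30

Solution. The number of irreducible complex representations of a finite group equals its number of conjugacy classes. For a direct product, #classes(G x H) = #classes(G) * #classes(H). Z/5Z has 5 classes (abelian), D_6 has 6 classes, so 5 * 6 = 30, so Z/5Z x D_6 (order 60) has exactly 30 irreducible complex representations.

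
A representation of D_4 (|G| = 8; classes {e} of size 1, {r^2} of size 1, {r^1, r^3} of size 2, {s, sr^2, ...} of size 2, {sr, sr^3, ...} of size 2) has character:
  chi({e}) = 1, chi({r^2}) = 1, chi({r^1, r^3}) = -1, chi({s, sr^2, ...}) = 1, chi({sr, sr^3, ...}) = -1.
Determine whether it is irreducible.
Irreducible: <chi, chi> = 1.

Reasoning: <chi, chi> = (1/|G|) sum_C |C| * |chi(C)|^2 = (1/8)[1*|1|^2 + 1*|1|^2 + 2*|-1|^2 + 2*|1|^2 + 2*|-1|^2]
  = (1/8)[(1) + (1) + (2) + (2) + (2)] = 8/8 = 1.
A character is irreducible iff <chi, chi> = 1, so this representation is irreducible.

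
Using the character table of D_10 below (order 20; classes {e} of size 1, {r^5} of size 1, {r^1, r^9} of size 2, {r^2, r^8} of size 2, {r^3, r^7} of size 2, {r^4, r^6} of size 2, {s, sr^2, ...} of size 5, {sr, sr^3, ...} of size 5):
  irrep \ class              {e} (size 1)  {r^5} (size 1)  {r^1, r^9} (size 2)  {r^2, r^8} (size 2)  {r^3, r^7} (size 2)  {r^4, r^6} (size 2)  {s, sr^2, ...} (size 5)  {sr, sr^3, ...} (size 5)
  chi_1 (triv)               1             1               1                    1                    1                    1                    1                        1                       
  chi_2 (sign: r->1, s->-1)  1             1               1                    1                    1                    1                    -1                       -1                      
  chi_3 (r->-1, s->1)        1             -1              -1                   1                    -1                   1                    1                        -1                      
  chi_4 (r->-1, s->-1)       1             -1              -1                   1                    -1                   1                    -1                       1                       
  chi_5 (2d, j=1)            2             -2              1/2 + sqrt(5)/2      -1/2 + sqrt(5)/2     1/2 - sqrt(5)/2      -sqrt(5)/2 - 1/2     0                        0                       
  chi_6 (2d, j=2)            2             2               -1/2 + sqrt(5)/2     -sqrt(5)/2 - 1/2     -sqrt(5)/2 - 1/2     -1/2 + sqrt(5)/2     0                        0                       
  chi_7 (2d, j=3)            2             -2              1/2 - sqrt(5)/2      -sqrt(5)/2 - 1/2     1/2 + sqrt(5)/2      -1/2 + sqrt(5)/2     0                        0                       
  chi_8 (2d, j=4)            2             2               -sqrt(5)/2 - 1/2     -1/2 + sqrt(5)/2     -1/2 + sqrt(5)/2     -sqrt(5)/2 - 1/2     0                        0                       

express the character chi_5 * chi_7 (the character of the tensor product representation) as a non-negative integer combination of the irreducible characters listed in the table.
chi_5 tensor chi_7 = chi_6 + chi_8 (all other irreducibles have multiplicity 0).

Proof sketch: The character of a tensor product is the pointwise product (chi_5 * chi_7)(C) = chi_5(C) * chi_7(C):
  {e}: (2)*(2), {r^5}: (-2)*(-2), {r^1, r^9}: (1/2 + sqrt(5)/2)*(1/2 - sqrt(5)/2), {r^2, r^8}: (-1/2 + sqrt(5)/2)*(-sqrt(5)/2 - 1/2), {r^3, r^7}: (1/2 - sqrt(5)/2)*(1/2 + sqrt(5)/2), {r^4, r^6}: (-sqrt(5)/2 - 1/2)*(-1/2 + sqrt(5)/2), {s, sr^2, ...}: (0)*(0), {sr, sr^3, ...}: (0)*(0)
so (chi_5 * chi_7) takes values
  {e} -> 4, {r^5} -> 4, {r^1, r^9} -> -1, {r^2, r^8} -> -1, {r^3, r^7} -> -1, {r^4, r^6} -> -1, {s, sr^2, ...} -> 0, {sr, sr^3, ...} -> 0.
Now take the inner product of this character with each irreducible chi from the table, <chi_5*chi_7, chi> = (1/20) sum_C |C| (chi_5*chi_7)(C) conj(chi(C)):
  <chi_5*chi_7, chi_1> = (1/20)[1*(4)*conj(1) + 1*(4)*conj(1) + 2*(-1)*conj(1) + 2*(-1)*conj(1) + 2*(-1)*conj(1) + 2*(-1)*conj(1) + 5*(0)*conj(1) + 5*(0)*conj(1)]
      = (1/20)[(4) + (4) + (-2) + (-2) + (-2) + (-2) + (0) + (0)] = 0/20 = 0
  <chi_5*chi_7, chi_2> = (1/20)[1*(4)*conj(1) + 1*(4)*conj(1) + 2*(-1)*conj(1) + 2*(-1)*conj(1) + 2*(-1)*conj(1) + 2*(-1)*conj(1) + 5*(0)*conj(-1) + 5*(0)*conj(-1)]
      = (1/20)[(4) + (4) + (-2) + (-2) + (-2) + (-2) + (0) + (0)] = 0/20 = 0
  <chi_5*chi_7, chi_3> = (1/20)[1*(4)*conj(1) + 1*(4)*conj(-1) + 2*(-1)*conj(-1) + 2*(-1)*conj(1) + 2*(-1)*conj(-1) + 2*(-1)*conj(1) + 5*(0)*conj(1) + 5*(0)*conj(-1)]
      = (1/20)[(4) + (-4) + (2) + (-2) + (2) + (-2) + (0) + (0)] = 0/20 = 0
  <chi_5*chi_7, chi_4> = (1/20)[1*(4)*conj(1) + 1*(4)*conj(-1) + 2*(-1)*conj(-1) + 2*(-1)*conj(1) + 2*(-1)*conj(-1) + 2*(-1)*conj(1) + 5*(0)*conj(-1) + 5*(0)*conj(1)]
      = (1/20)[(4) + (-4) + (2) + (-2) + (2) + (-2) + (0) + (0)] = 0/20 = 0
  <chi_5*chi_7, chi_5> = (1/20)[1*(4)*conj(2) + 1*(4)*conj(-2) + 2*(-1)*conj(1/2 + sqrt(5)/2) + 2*(-1)*conj(-1/2 + sqrt(5)/2) + 2*(-1)*conj(1/2 - sqrt(5)/2) + 2*(-1)*conj(-sqrt(5)/2 - 1/2) + 5*(0)*conj(0) + 5*(0)*conj(0)]
      = (1/20)[(8) + (-8) + (-sqrt(5) - 1) + (1 - sqrt(5)) + (-1 + sqrt(5)) + (1 + sqrt(5)) + (0) + (0)] = 0/20 = 0
  <chi_5*chi_7, chi_6> = (1/20)[1*(4)*conj(2) + 1*(4)*conj(2) + 2*(-1)*conj(-1/2 + sqrt(5)/2) + 2*(-1)*conj(-sqrt(5)/2 - 1/2) + 2*(-1)*conj(-sqrt(5)/2 - 1/2) + 2*(-1)*conj(-1/2 + sqrt(5)/2) + 5*(0)*conj(0) + 5*(0)*conj(0)]
      = (1/20)[(8) + (8) + (1 - sqrt(5)) + (1 + sqrt(5)) + (1 + sqrt(5)) + (1 - sqrt(5)) + (0) + (0)] = 20/20 = 1
  <chi_5*chi_7, chi_7> = (1/20)[1*(4)*conj(2) + 1*(4)*conj(-2) + 2*(-1)*conj(1/2 - sqrt(5)/2) + 2*(-1)*conj(-sqrt(5)/2 - 1/2) + 2*(-1)*conj(1/2 + sqrt(5)/2) + 2*(-1)*conj(-1/2 + sqrt(5)/2) + 5*(0)*conj(0) + 5*(0)*conj(0)]
      = (1/20)[(8) + (-8) + (-1 + sqrt(5)) + (1 + sqrt(5)) + (-sqrt(5) - 1) + (1 - sqrt(5)) + (0) + (0)] = 0/20 = 0
  <chi_5*chi_7, chi_8> = (1/20)[1*(4)*conj(2) + 1*(4)*conj(2) + 2*(-1)*conj(-sqrt(5)/2 - 1/2) + 2*(-1)*conj(-1/2 + sqrt(5)/2) + 2*(-1)*conj(-1/2 + sqrt(5)/2) + 2*(-1)*conj(-sqrt(5)/2 - 1/2) + 5*(0)*conj(0) + 5*(0)*conj(0)]
      = (1/20)[(8) + (8) + (1 + sqrt(5)) + (1 - sqrt(5)) + (1 - sqrt(5)) + (1 + sqrt(5)) + (0) + (0)] = 20/20 = 1
Hence the multiplicities are chi_6: 1, chi_8: 1. Dimension check: dim(chi_5)*dim(chi_7) = 2*2 = 4 and sum (mult * dim) = 1*2 + 1*2 = 4.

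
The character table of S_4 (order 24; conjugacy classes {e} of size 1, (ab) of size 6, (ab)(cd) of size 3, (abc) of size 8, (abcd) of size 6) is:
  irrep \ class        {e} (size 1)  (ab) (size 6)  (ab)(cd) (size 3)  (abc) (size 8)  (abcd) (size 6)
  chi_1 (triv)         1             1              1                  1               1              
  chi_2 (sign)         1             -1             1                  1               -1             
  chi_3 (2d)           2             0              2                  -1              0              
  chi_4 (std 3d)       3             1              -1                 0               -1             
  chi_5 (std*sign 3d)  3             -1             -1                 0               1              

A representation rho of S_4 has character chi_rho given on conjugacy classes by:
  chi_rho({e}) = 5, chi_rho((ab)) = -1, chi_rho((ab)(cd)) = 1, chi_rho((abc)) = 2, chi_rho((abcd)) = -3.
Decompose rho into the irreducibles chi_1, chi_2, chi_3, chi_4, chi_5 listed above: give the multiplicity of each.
Multiplicities: chi_1: 0, chi_2: 2, chi_3: 0, chi_4: 1, chi_5: 0.

Why: Use <chi_rho, chi> = (1/|G|) sum_C |C| * chi_rho(C) * conj(chi(C)) with |G| = 24 for each irreducible chi in the table:
  <chi_rho, chi_1> = (1/24)[1*(5)*conj(1) + 6*(-1)*conj(1) + 3*(1)*conj(1) + 8*(2)*conj(1) + 6*(-3)*conj(1)]
      = (1/24)[(5) + (-6) + (3) + (16) + (-18)] = 0/24 = 0
  <chi_rho, chi_2> = (1/24)[1*(5)*conj(1) + 6*(-1)*conj(-1) + 3*(1)*conj(1) + 8*(2)*conj(1) + 6*(-3)*conj(-1)]
      = (1/24)[(5) + (6) + (3) + (16) + (18)] = 48/24 = 2
  <chi_rho, chi_3> = (1/24)[1*(5)*conj(2) + 6*(-1)*conj(0) + 3*(1)*conj(2) + 8*(2)*conj(-1) + 6*(-3)*conj(0)]
      = (1/24)[(10) + (0) + (6) + (-16) + (0)] = 0/24 = 0
  <chi_rho, chi_4> = (1/24)[1*(5)*conj(3) + 6*(-1)*conj(1) + 3*(1)*conj(-1) + 8*(2)*conj(0) + 6*(-3)*conj(-1)]
      = (1/24)[(15) + (-6) + (-3) + (0) + (18)] = 24/24 = 1
  <chi_rho, chi_5> = (1/24)[1*(5)*conj(3) + 6*(-1)*conj(-1) + 3*(1)*conj(-1) + 8*(2)*conj(0) + 6*(-3)*conj(1)]
      = (1/24)[(15) + (6) + (-3) + (0) + (-18)] = 0/24 = 0
Dimension check: dim(rho) = sum (mult * dim) = 0*1 + 2*1 + 0*2 + 1*3 + 0*3 = 5 = chi_rho(e) = 5.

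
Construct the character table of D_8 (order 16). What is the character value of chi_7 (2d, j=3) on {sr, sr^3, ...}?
Conjugacy classes: {e} of size 1, {r^4} of size 1, {r^1, r^7} of size 2, {r^2, r^6} of size 2, {r^3, r^5} of size 2, {s, sr^2, ...} of size 4, {sr, sr^3, ...} of size 4.
Character table:
  irrep \ class              {e} (size 1)  {r^4} (size 1)  {r^1, r^7} (size 2)  {r^2, r^6} (size 2)  {r^3, r^5} (size 2)  {s, sr^2, ...} (size 4)  {sr, sr^3, ...} (size 4)
  chi_1 (triv)               1             1               1                    1                    1                    1                        1                       
  chi_2 (sign: r->1, s->-1)  1             1               1                    1                    1                    -1                       -1                      
  chi_3 (r->-1, s->1)        1             1               -1                   1                    -1                   1                        -1                      
  chi_4 (r->-1, s->-1)       1             1               -1                   1                    -1                   -1                       1                       
  chi_5 (2d, j=1)            2             -2              sqrt(2)              0                    -sqrt(2)             0                        0                       
  chi_6 (2d, j=2)            2             2               0                    -2                   0                    0                        0                       
  chi_7 (2d, j=3)            2             -2              -sqrt(2)             0                    sqrt(2)              0                        0                       

Spot check: chi_7 (2d, j=3) on {sr, sr^3, ...} = 0.

Explanation: D_8 has order 2*8 = 16 with 7 conjugacy classes, hence 7 irreducibles. Sum of squared dims 1 + 1 + 1 + 1 + 4 + 4 + 4 = 16 = |G|. Linear characters come from the abelianisation; the 2-dimensional irreps have character r^k -> 2*cos(2*pi*j*k/8), reflections -> 0.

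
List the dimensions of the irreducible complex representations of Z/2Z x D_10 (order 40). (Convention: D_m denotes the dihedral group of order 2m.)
Dimensions: 1, 1, 1, 1, 1, 1, 1, 1, 2, 2, 2, 2, 2, 2, 2, 2

Argument: There are 16 irreducibles (= number of conjugacy classes). Their dimensions d_i satisfy sum d_i^2 = |G| = 40: 1 + 1 + 1 + 1 + 1 + 1 + 1 + 1 + 4 + 4 + 4 + 4 + 4 + 4 + 4 + 4 = 40. (For the product with Z/2Z: each of the 2 1-dim characters of Z/2Z tensors with each irrep of D_10, giving 2 copies of each D_10-dimension.)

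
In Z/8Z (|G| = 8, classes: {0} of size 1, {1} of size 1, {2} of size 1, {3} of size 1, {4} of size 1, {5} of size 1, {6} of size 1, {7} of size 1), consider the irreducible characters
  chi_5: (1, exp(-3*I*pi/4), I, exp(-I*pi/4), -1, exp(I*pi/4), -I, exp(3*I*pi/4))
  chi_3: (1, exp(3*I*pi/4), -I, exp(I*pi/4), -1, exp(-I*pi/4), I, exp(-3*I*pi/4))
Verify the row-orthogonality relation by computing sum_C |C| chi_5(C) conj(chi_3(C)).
Sum = 0; so <chi_5, chi_3> = 0 (distinct irreducibles are orthogonal).

Working: Compute term by term over conjugacy classes (|C| * chi_5(C) * conj(chi_3(C))):
  1*(1)*conj(1) + 1*(exp(-3*I*pi/4))*conj(exp(3*I*pi/4)) + 1*(I)*conj(-I) + 1*(exp(-I*pi/4))*conj(exp(I*pi/4)) + 1*(-1)*conj(-1) + 1*(exp(I*pi/4))*conj(exp(-I*pi/4)) + 1*(-I)*conj(I) + 1*(exp(3*I*pi/4))*conj(exp(-3*I*pi/4))
  = (1) + (I) + (-1) + (-I) + (1) + (I) + (-1) + (-I)
  = 0.
(Exp terms are combined using exp(i*s)*conj(exp(i*t)) = exp(i*(s-t)), and sums of them are collapsed using the identity that for every m > 1 the m distinct m-th roots of unity sum to 0, e.g. 1 + exp(2*I*pi/3) + exp(-2*I*pi/3) = 0.)
Dividing by |G| = 8 gives 0/8 = 0, matching the row-orthogonality relation <chi_5, chi_3> = [chi_5 = chi_3].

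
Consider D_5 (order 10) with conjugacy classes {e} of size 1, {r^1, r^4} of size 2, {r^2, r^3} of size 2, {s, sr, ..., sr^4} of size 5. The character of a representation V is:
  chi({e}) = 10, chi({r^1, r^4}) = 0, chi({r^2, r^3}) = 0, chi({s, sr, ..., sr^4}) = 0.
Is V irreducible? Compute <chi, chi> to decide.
Not irreducible (reducible): <chi, chi> = 10 > 1.

Solution. <chi, chi> = (1/|G|) sum_C |C| * |chi(C)|^2 = (1/10)[1*|10|^2 + 2*|0|^2 + 2*|0|^2 + 5*|0|^2]
  = (1/10)[(100) + (0) + (0) + (0)] = 100/10 = 10.
A character is irreducible iff <chi, chi> = 1, so this representation is reducible.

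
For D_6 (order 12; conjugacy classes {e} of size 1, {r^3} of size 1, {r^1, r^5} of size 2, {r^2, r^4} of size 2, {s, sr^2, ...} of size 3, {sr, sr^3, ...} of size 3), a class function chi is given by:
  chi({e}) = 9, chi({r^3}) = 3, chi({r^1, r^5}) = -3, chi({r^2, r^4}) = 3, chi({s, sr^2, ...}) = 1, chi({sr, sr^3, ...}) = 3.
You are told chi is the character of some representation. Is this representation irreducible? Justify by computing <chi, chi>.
Not irreducible (reducible): <chi, chi> = 13 > 1.

Derivation: <chi, chi> = (1/|G|) sum_C |C| * |chi(C)|^2 = (1/12)[1*|9|^2 + 1*|3|^2 + 2*|-3|^2 + 2*|3|^2 + 3*|1|^2 + 3*|3|^2]
  = (1/12)[(81) + (9) + (18) + (18) + (3) + (27)] = 156/12 = 13.
A character is irreducible iff <chi, chi> = 1, so this representation is reducible.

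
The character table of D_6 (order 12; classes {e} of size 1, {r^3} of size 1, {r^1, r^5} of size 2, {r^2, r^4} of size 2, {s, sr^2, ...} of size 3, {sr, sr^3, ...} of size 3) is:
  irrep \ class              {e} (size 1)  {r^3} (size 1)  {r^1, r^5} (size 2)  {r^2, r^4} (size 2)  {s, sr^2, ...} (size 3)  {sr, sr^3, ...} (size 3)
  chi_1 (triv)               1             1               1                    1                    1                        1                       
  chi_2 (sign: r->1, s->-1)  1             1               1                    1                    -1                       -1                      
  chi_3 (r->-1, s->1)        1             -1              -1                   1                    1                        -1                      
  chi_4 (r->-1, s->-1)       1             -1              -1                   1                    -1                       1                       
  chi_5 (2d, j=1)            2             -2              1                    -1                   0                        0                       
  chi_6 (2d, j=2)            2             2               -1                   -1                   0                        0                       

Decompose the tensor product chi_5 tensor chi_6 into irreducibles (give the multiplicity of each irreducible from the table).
chi_5 tensor chi_6 = chi_3 + chi_4 + chi_5 (all other irreducibles have multiplicity 0).

Details: The character of a tensor product is the pointwise product (chi_5 * chi_6)(C) = chi_5(C) * chi_6(C):
  {e}: (2)*(2), {r^3}: (-2)*(2), {r^1, r^5}: (1)*(-1), {r^2, r^4}: (-1)*(-1), {s, sr^2, ...}: (0)*(0), {sr, sr^3, ...}: (0)*(0)
so (chi_5 * chi_6) takes values
  {e} -> 4, {r^3} -> -4, {r^1, r^5} -> -1, {r^2, r^4} -> 1, {s, sr^2, ...} -> 0, {sr, sr^3, ...} -> 0.
Now take the inner product of this character with each irreducible chi from the table, <chi_5*chi_6, chi> = (1/12) sum_C |C| (chi_5*chi_6)(C) conj(chi(C)):
  <chi_5*chi_6, chi_1> = (1/12)[1*(4)*conj(1) + 1*(-4)*conj(1) + 2*(-1)*conj(1) + 2*(1)*conj(1) + 3*(0)*conj(1) + 3*(0)*conj(1)]
      = (1/12)[(4) + (-4) + (-2) + (2) + (0) + (0)] = 0/12 = 0
  <chi_5*chi_6, chi_2> = (1/12)[1*(4)*conj(1) + 1*(-4)*conj(1) + 2*(-1)*conj(1) + 2*(1)*conj(1) + 3*(0)*conj(-1) + 3*(0)*conj(-1)]
      = (1/12)[(4) + (-4) + (-2) + (2) + (0) + (0)] = 0/12 = 0
  <chi_5*chi_6, chi_3> = (1/12)[1*(4)*conj(1) + 1*(-4)*conj(-1) + 2*(-1)*conj(-1) + 2*(1)*conj(1) + 3*(0)*conj(1) + 3*(0)*conj(-1)]
      = (1/12)[(4) + (4) + (2) + (2) + (0) + (0)] = 12/12 = 1
  <chi_5*chi_6, chi_4> = (1/12)[1*(4)*conj(1) + 1*(-4)*conj(-1) + 2*(-1)*conj(-1) + 2*(1)*conj(1) + 3*(0)*conj(-1) + 3*(0)*conj(1)]
      = (1/12)[(4) + (4) + (2) + (2) + (0) + (0)] = 12/12 = 1
  <chi_5*chi_6, chi_5> = (1/12)[1*(4)*conj(2) + 1*(-4)*conj(-2) + 2*(-1)*conj(1) + 2*(1)*conj(-1) + 3*(0)*conj(0) + 3*(0)*conj(0)]
      = (1/12)[(8) + (8) + (-2) + (-2) + (0) + (0)] = 12/12 = 1
  <chi_5*chi_6, chi_6> = (1/12)[1*(4)*conj(2) + 1*(-4)*conj(2) + 2*(-1)*conj(-1) + 2*(1)*conj(-1) + 3*(0)*conj(0) + 3*(0)*conj(0)]
      = (1/12)[(8) + (-8) + (2) + (-2) + (0) + (0)] = 0/12 = 0
Hence the multiplicities are chi_3: 1, chi_4: 1, chi_5: 1. Dimension check: dim(chi_5)*dim(chi_6) = 2*2 = 4 and sum (mult * dim) = 1*1 + 1*1 + 1*2 = 4.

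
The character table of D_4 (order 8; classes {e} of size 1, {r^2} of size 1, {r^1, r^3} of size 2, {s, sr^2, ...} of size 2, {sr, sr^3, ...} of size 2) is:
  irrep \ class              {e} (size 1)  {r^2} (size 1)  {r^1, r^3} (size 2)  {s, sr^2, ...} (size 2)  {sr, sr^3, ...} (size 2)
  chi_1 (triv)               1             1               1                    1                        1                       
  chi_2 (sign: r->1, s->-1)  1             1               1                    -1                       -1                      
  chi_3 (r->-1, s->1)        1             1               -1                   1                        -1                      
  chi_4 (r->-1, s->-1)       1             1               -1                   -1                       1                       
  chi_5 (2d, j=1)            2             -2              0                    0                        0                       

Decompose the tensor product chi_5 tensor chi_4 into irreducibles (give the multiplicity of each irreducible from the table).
chi_5 tensor chi_4 = chi_5 (all other irreducibles have multiplicity 0).

Details: The character of a tensor product is the pointwise product (chi_5 * chi_4)(C) = chi_5(C) * chi_4(C):
  {e}: (2)*(1), {r^2}: (-2)*(1), {r^1, r^3}: (0)*(-1), {s, sr^2, ...}: (0)*(-1), {sr, sr^3, ...}: (0)*(1)
so (chi_5 * chi_4) takes values
  {e} -> 2, {r^2} -> -2, {r^1, r^3} -> 0, {s, sr^2, ...} -> 0, {sr, sr^3, ...} -> 0.
Now take the inner product of this character with each irreducible chi from the table, <chi_5*chi_4, chi> = (1/8) sum_C |C| (chi_5*chi_4)(C) conj(chi(C)):
  <chi_5*chi_4, chi_1> = (1/8)[1*(2)*conj(1) + 1*(-2)*conj(1) + 2*(0)*conj(1) + 2*(0)*conj(1) + 2*(0)*conj(1)]
      = (1/8)[(2) + (-2) + (0) + (0) + (0)] = 0/8 = 0
  <chi_5*chi_4, chi_2> = (1/8)[1*(2)*conj(1) + 1*(-2)*conj(1) + 2*(0)*conj(1) + 2*(0)*conj(-1) + 2*(0)*conj(-1)]
      = (1/8)[(2) + (-2) + (0) + (0) + (0)] = 0/8 = 0
  <chi_5*chi_4, chi_3> = (1/8)[1*(2)*conj(1) + 1*(-2)*conj(1) + 2*(0)*conj(-1) + 2*(0)*conj(1) + 2*(0)*conj(-1)]
      = (1/8)[(2) + (-2) + (0) + (0) + (0)] = 0/8 = 0
  <chi_5*chi_4, chi_4> = (1/8)[1*(2)*conj(1) + 1*(-2)*conj(1) + 2*(0)*conj(-1) + 2*(0)*conj(-1) + 2*(0)*conj(1)]
      = (1/8)[(2) + (-2) + (0) + (0) + (0)] = 0/8 = 0
  <chi_5*chi_4, chi_5> = (1/8)[1*(2)*conj(2) + 1*(-2)*conj(-2) + 2*(0)*conj(0) + 2*(0)*conj(0) + 2*(0)*conj(0)]
      = (1/8)[(4) + (4) + (0) + (0) + (0)] = 8/8 = 1
Hence the multiplicities are chi_5: 1. Dimension check: dim(chi_5)*dim(chi_4) = 2*1 = 2 and sum (mult * dim) = 1*2 = 2.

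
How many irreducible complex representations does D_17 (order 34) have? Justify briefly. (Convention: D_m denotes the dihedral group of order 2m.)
10

Reasoning: The number of irreducible complex representations of a finite group equals its number of conjugacy classes. D_17 has 10 conjugacy classes ((n+3)/2 for n odd), so D_17 (order 34) has exactly 10 irreducible complex representations.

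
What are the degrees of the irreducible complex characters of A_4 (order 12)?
Dimensions: 1, 1, 1, 3

Proof sketch: There are 4 irreducibles (= number of conjugacy classes). Their dimensions d_i satisfy sum d_i^2 = |G| = 12: 1 + 1 + 1 + 9 = 12.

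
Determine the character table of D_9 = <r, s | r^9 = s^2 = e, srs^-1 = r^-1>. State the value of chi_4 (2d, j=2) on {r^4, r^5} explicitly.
Conjugacy classes: {e} of size 1, {r^1, r^8} of size 2, {r^2, r^7} of size 2, {r^3, r^6} of size 2, {r^4, r^5} of size 2, {s, sr, ..., sr^8} of size 9.
Character table:
  irrep \ class              {e} (size 1)  {r^1, r^8} (size 2)  {r^2, r^7} (size 2)  {r^3, r^6} (size 2)  {r^4, r^5} (size 2)  {s, sr, ..., sr^8} (size 9)
  chi_1 (triv)               1             1                    1                    1                    1                    1                          
  chi_2 (sign: r->1, s->-1)  1             1                    1                    1                    1                    -1                         
  chi_3 (2d, j=1)            2             2*cos(2*pi/9)        2*cos(4*pi/9)        -1                   -2*cos(pi/9)         0                          
  chi_4 (2d, j=2)            2             2*cos(4*pi/9)        -2*cos(pi/9)         -1                   2*cos(2*pi/9)        0                          
  chi_5 (2d, j=3)            2             -1                   -1                   2                    -1                   0                          
  chi_6 (2d, j=4)            2             -2*cos(pi/9)         2*cos(2*pi/9)        -1                   2*cos(4*pi/9)        0                          

Spot check: chi_4 (2d, j=2) on {r^4, r^5} = 2*cos(2*pi/9).

Derivation: D_9 has order 2*9 = 18 with 6 conjugacy classes, hence 6 irreducibles. Sum of squared dims 1 + 1 + 4 + 4 + 4 + 4 = 18 = |G|. Linear characters come from the abelianisation; the 2-dimensional irreps have character r^k -> 2*cos(2*pi*j*k/9), reflections -> 0.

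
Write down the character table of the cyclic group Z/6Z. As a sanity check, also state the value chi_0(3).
Character table of Z/6Z (irreps indexed chi_0,...,chi_5 with chi_k(m) = zeta_6^(k*m), zeta_6 = exp(2*pi*i/6)):
  irrep \ class  {0} (size 1)  {1} (size 1)    {2} (size 1)    {3} (size 1)  {4} (size 1)    {5} (size 1)  
  chi_0          1             1               1               1             1               1             
  chi_1          1             exp(I*pi/3)     exp(2*I*pi/3)   -1            exp(-2*I*pi/3)  exp(-I*pi/3)  
  chi_2          1             exp(2*I*pi/3)   exp(-2*I*pi/3)  1             exp(2*I*pi/3)   exp(-2*I*pi/3)
  chi_3          1             -1              1               -1            1               -1            
  chi_4          1             exp(-2*I*pi/3)  exp(2*I*pi/3)   1             exp(-2*I*pi/3)  exp(2*I*pi/3) 
  chi_5          1             exp(-I*pi/3)    exp(-2*I*pi/3)  -1            exp(2*I*pi/3)   exp(I*pi/3)   

Spot check: chi_0(3) = zeta_6^(0*3) = zeta_6^0 = 1.

Argument: Z/6Z is abelian, so all 6 irreducible complex representations are 1-dimensional. They are given by chi_k(m) = zeta_6^(k*m) for k = 0,...,5. Row orthogonality: sum_m chi_k(m) conj(chi_l(m)) = 6 * [k = l].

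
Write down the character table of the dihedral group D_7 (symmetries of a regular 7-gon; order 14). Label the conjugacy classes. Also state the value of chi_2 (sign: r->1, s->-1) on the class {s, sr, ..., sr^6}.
Conjugacy classes: {e} of size 1, {r^1, r^6} of size 2, {r^2, r^5} of size 2, {r^3, r^4} of size 2, {s, sr, ..., sr^6} of size 7.
Character table:
  irrep \ class              {e} (size 1)  {r^1, r^6} (size 2)  {r^2, r^5} (size 2)  {r^3, r^4} (size 2)  {s, sr, ..., sr^6} (size 7)
  chi_1 (triv)               1             1                    1                    1                    1                          
  chi_2 (sign: r->1, s->-1)  1             1                    1                    1                    -1                         
  chi_3 (2d, j=1)            2             2*cos(2*pi/7)        -2*cos(3*pi/7)       -2*cos(pi/7)         0                          
  chi_4 (2d, j=2)            2             -2*cos(3*pi/7)       -2*cos(pi/7)         2*cos(2*pi/7)        0                          
  chi_5 (2d, j=3)            2             -2*cos(pi/7)         2*cos(2*pi/7)        -2*cos(3*pi/7)       0                          

Spot check: chi_2 (sign: r->1, s->-1) on {s, sr, ..., sr^6} = -1.

Reasoning: D_7 has order 2*7 = 14 with 5 conjugacy classes, hence 5 irreducibles. Sum of squared dims 1 + 1 + 4 + 4 + 4 = 14 = |G|. Linear characters come from the abelianisation; the 2-dimensional irreps have character r^k -> 2*cos(2*pi*j*k/7), reflections -> 0.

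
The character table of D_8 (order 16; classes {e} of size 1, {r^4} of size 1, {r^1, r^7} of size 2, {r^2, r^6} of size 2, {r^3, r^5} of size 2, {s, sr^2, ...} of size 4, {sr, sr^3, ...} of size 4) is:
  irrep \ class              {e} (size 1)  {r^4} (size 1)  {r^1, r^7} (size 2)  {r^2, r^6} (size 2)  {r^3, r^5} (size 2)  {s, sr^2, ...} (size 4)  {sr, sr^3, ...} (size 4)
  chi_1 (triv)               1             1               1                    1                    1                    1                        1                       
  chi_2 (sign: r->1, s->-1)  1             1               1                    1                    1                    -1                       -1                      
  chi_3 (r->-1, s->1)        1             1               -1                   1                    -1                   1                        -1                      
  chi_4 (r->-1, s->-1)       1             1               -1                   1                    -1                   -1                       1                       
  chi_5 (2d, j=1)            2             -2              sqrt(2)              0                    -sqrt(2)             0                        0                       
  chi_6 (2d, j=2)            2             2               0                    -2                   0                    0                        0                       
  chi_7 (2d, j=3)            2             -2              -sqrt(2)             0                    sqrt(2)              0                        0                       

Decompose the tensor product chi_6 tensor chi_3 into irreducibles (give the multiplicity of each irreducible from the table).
chi_6 tensor chi_3 = chi_6 (all other irreducibles have multiplicity 0).

Argument: The character of a tensor product is the pointwise product (chi_6 * chi_3)(C) = chi_6(C) * chi_3(C):
  {e}: (2)*(1), {r^4}: (2)*(1), {r^1, r^7}: (0)*(-1), {r^2, r^6}: (-2)*(1), {r^3, r^5}: (0)*(-1), {s, sr^2, ...}: (0)*(1), {sr, sr^3, ...}: (0)*(-1)
so (chi_6 * chi_3) takes values
  {e} -> 2, {r^4} -> 2, {r^1, r^7} -> 0, {r^2, r^6} -> -2, {r^3, r^5} -> 0, {s, sr^2, ...} -> 0, {sr, sr^3, ...} -> 0.
Now take the inner product of this character with each irreducible chi from the table, <chi_6*chi_3, chi> = (1/16) sum_C |C| (chi_6*chi_3)(C) conj(chi(C)):
  <chi_6*chi_3, chi_1> = (1/16)[1*(2)*conj(1) + 1*(2)*conj(1) + 2*(0)*conj(1) + 2*(-2)*conj(1) + 2*(0)*conj(1) + 4*(0)*conj(1) + 4*(0)*conj(1)]
      = (1/16)[(2) + (2) + (0) + (-4) + (0) + (0) + (0)] = 0/16 = 0
  <chi_6*chi_3, chi_2> = (1/16)[1*(2)*conj(1) + 1*(2)*conj(1) + 2*(0)*conj(1) + 2*(-2)*conj(1) + 2*(0)*conj(1) + 4*(0)*conj(-1) + 4*(0)*conj(-1)]
      = (1/16)[(2) + (2) + (0) + (-4) + (0) + (0) + (0)] = 0/16 = 0
  <chi_6*chi_3, chi_3> = (1/16)[1*(2)*conj(1) + 1*(2)*conj(1) + 2*(0)*conj(-1) + 2*(-2)*conj(1) + 2*(0)*conj(-1) + 4*(0)*conj(1) + 4*(0)*conj(-1)]
      = (1/16)[(2) + (2) + (0) + (-4) + (0) + (0) + (0)] = 0/16 = 0
  <chi_6*chi_3, chi_4> = (1/16)[1*(2)*conj(1) + 1*(2)*conj(1) + 2*(0)*conj(-1) + 2*(-2)*conj(1) + 2*(0)*conj(-1) + 4*(0)*conj(-1) + 4*(0)*conj(1)]
      = (1/16)[(2) + (2) + (0) + (-4) + (0) + (0) + (0)] = 0/16 = 0
  <chi_6*chi_3, chi_5> = (1/16)[1*(2)*conj(2) + 1*(2)*conj(-2) + 2*(0)*conj(sqrt(2)) + 2*(-2)*conj(0) + 2*(0)*conj(-sqrt(2)) + 4*(0)*conj(0) + 4*(0)*conj(0)]
      = (1/16)[(4) + (-4) + (0) + (0) + (0) + (0) + (0)] = 0/16 = 0
  <chi_6*chi_3, chi_6> = (1/16)[1*(2)*conj(2) + 1*(2)*conj(2) + 2*(0)*conj(0) + 2*(-2)*conj(-2) + 2*(0)*conj(0) + 4*(0)*conj(0) + 4*(0)*conj(0)]
      = (1/16)[(4) + (4) + (0) + (8) + (0) + (0) + (0)] = 16/16 = 1
  <chi_6*chi_3, chi_7> = (1/16)[1*(2)*conj(2) + 1*(2)*conj(-2) + 2*(0)*conj(-sqrt(2)) + 2*(-2)*conj(0) + 2*(0)*conj(sqrt(2)) + 4*(0)*conj(0) + 4*(0)*conj(0)]
      = (1/16)[(4) + (-4) + (0) + (0) + (0) + (0) + (0)] = 0/16 = 0
Hence the multiplicities are chi_6: 1. Dimension check: dim(chi_6)*dim(chi_3) = 2*1 = 2 and sum (mult * dim) = 1*2 = 2.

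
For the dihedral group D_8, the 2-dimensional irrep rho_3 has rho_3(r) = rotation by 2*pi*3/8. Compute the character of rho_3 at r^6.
chi_{rho_3}(r^6) = 2*cos(2*pi*3*6/8) = 0

Solution. rho_3(r^6) is rotation by angle 2*pi*3*6/8, whose trace is 2*cos(2*pi*3*6/8) = 0.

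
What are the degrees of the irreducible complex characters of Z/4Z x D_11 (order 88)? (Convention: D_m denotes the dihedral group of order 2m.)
Dimensions: 1, 1, 1, 1, 1, 1, 1, 1, 2, 2, 2, 2, 2, 2, 2, 2, 2, 2, 2, 2, 2, 2, 2, 2, 2, 2, 2, 2

Details: There are 28 irreducibles (= number of conjugacy classes). Their dimensions d_i satisfy sum d_i^2 = |G| = 88: 1 + 1 + 1 + 1 + 1 + 1 + 1 + 1 + 4 + 4 + 4 + 4 + 4 + 4 + 4 + 4 + 4 + 4 + 4 + 4 + 4 + 4 + 4 + 4 + 4 + 4 + 4 + 4 = 88. (For the product with Z/4Z: each of the 4 1-dim characters of Z/4Z tensors with each irrep of D_11, giving 4 copies of each D_11-dimension.)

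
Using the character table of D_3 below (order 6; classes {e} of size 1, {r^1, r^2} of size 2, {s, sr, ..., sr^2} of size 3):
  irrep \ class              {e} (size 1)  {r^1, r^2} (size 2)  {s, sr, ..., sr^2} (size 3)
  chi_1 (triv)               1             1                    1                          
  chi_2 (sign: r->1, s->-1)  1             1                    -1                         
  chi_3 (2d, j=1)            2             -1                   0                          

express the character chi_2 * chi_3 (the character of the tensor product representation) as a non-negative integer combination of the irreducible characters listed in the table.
chi_2 tensor chi_3 = chi_3 (all other irreducibles have multiplicity 0).

Solution. The character of a tensor product is the pointwise product (chi_2 * chi_3)(C) = chi_2(C) * chi_3(C):
  {e}: (1)*(2), {r^1, r^2}: (1)*(-1), {s, sr, ..., sr^2}: (-1)*(0)
so (chi_2 * chi_3) takes values
  {e} -> 2, {r^1, r^2} -> -1, {s, sr, ..., sr^2} -> 0.
Now take the inner product of this character with each irreducible chi from the table, <chi_2*chi_3, chi> = (1/6) sum_C |C| (chi_2*chi_3)(C) conj(chi(C)):
  <chi_2*chi_3, chi_1> = (1/6)[1*(2)*conj(1) + 2*(-1)*conj(1) + 3*(0)*conj(1)]
      = (1/6)[(2) + (-2) + (0)] = 0/6 = 0
  <chi_2*chi_3, chi_2> = (1/6)[1*(2)*conj(1) + 2*(-1)*conj(1) + 3*(0)*conj(-1)]
      = (1/6)[(2) + (-2) + (0)] = 0/6 = 0
  <chi_2*chi_3, chi_3> = (1/6)[1*(2)*conj(2) + 2*(-1)*conj(-1) + 3*(0)*conj(0)]
      = (1/6)[(4) + (2) + (0)] = 6/6 = 1
Hence the multiplicities are chi_3: 1. Dimension check: dim(chi_2)*dim(chi_3) = 1*2 = 2 and sum (mult * dim) = 1*2 = 2.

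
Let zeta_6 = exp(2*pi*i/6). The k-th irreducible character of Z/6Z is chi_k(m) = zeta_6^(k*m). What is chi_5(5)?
chi_5(5) = zeta_6^25 = exp(I*pi/3)

Argument: chi_5(5) = zeta_6^(5*5) = zeta_6^25. Since zeta_6^6 = 1, this equals zeta_6^1 = exp(2*pi*i*1/6) = exp(I*pi/3).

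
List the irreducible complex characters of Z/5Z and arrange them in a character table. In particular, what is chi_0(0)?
Character table of Z/5Z (irreps indexed chi_0,...,chi_4 with chi_k(m) = zeta_5^(k*m), zeta_5 = exp(2*pi*i/5)):
  irrep \ class  {0} (size 1)  {1} (size 1)    {2} (size 1)    {3} (size 1)    {4} (size 1)  
  chi_0          1             1               1               1               1             
  chi_1          1             exp(2*I*pi/5)   exp(4*I*pi/5)   exp(-4*I*pi/5)  exp(-2*I*pi/5)
  chi_2          1             exp(4*I*pi/5)   exp(-2*I*pi/5)  exp(2*I*pi/5)   exp(-4*I*pi/5)
  chi_3          1             exp(-4*I*pi/5)  exp(2*I*pi/5)   exp(-2*I*pi/5)  exp(4*I*pi/5) 
  chi_4          1             exp(-2*I*pi/5)  exp(-4*I*pi/5)  exp(4*I*pi/5)   exp(2*I*pi/5) 

Spot check: chi_0(0) = zeta_5^(0*0) = zeta_5^0 = 1.

Argument: Z/5Z is abelian, so all 5 irreducible complex representations are 1-dimensional. They are given by chi_k(m) = zeta_5^(k*m) for k = 0,...,4. Row orthogonality: sum_m chi_k(m) conj(chi_l(m)) = 5 * [k = l].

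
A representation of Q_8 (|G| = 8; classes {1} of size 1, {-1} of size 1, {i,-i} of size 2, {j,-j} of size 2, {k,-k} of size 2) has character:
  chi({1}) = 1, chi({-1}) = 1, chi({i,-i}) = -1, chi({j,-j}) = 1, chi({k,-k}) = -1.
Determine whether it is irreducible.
Irreducible: <chi, chi> = 1.

Why: <chi, chi> = (1/|G|) sum_C |C| * |chi(C)|^2 = (1/8)[1*|1|^2 + 1*|1|^2 + 2*|-1|^2 + 2*|1|^2 + 2*|-1|^2]
  = (1/8)[(1) + (1) + (2) + (2) + (2)] = 8/8 = 1.
A character is irreducible iff <chi, chi> = 1, so this representation is irreducible.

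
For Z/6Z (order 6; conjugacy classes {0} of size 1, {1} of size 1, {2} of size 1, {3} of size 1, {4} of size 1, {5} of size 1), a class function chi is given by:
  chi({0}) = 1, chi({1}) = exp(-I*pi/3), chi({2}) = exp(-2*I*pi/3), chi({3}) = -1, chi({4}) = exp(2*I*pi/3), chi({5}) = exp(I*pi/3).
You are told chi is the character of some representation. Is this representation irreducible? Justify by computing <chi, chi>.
Irreducible: <chi, chi> = 1.

Explanation: <chi, chi> = (1/|G|) sum_C |C| * |chi(C)|^2 = (1/6)[1*|1|^2 + 1*|exp(-I*pi/3)|^2 + 1*|exp(-2*I*pi/3)|^2 + 1*|-1|^2 + 1*|exp(2*I*pi/3)|^2 + 1*|exp(I*pi/3)|^2]
  = (1/6)[(1) + (1) + (1) + (1) + (1) + (1)] = 6/6 = 1.
(Exp terms are combined using exp(i*s)*conj(exp(i*t)) = exp(i*(s-t)), and sums of them are collapsed using the identity that for every m > 1 the m distinct m-th roots of unity sum to 0, e.g. 1 + exp(2*I*pi/3) + exp(-2*I*pi/3) = 0.)
A character is irreducible iff <chi, chi> = 1, so this representation is irreducible.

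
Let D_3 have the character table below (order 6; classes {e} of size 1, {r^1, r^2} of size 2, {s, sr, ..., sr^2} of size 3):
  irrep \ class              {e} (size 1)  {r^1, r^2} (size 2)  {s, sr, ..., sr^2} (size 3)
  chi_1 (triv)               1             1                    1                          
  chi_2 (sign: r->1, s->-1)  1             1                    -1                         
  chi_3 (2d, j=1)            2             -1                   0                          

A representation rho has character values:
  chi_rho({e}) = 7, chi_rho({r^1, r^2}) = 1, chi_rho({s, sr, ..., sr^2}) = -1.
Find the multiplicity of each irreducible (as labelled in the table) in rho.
Multiplicities: chi_1: 1, chi_2: 2, chi_3: 2.

Use <chi_rho, chi> = (1/|G|) sum_C |C| * chi_rho(C) * conj(chi(C)) with |G| = 6 for each irreducible chi in the table:
  <chi_rho, chi_1> = (1/6)[1*(7)*conj(1) + 2*(1)*conj(1) + 3*(-1)*conj(1)]
      = (1/6)[(7) + (2) + (-3)] = 6/6 = 1
  <chi_rho, chi_2> = (1/6)[1*(7)*conj(1) + 2*(1)*conj(1) + 3*(-1)*conj(-1)]
      = (1/6)[(7) + (2) + (3)] = 12/6 = 2
  <chi_rho, chi_3> = (1/6)[1*(7)*conj(2) + 2*(1)*conj(-1) + 3*(-1)*conj(0)]
      = (1/6)[(14) + (-2) + (0)] = 12/6 = 2
Dimension check: dim(rho) = sum (mult * dim) = 1*1 + 2*1 + 2*2 = 7 = chi_rho(e) = 7.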